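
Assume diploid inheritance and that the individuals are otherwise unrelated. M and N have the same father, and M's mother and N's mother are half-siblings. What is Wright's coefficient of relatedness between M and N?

0.3125

Relatedness sums over independent paths through distinct common ancestors.
M and N are related in two ways: half-sibs through their shared father (r = 1/4) and half first cousins through their mothers (r = 1/16).
r = 1/4 + 1/16 = 5/16 = 0.3125.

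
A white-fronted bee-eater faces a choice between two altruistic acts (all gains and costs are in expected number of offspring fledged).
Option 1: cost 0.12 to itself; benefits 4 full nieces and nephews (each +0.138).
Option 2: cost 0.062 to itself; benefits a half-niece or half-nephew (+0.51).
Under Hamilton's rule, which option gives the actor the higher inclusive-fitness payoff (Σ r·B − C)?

Option 1

Option 1: r to a full niece or nephew = 0.25.
Option 1: Σ r·B − C = (4·0.25·0.138) − 0.12 = 0.018.
Option 2: r to a half-niece or half-nephew = 0.125.
Option 2: Σ r·B − C = (1·0.125·0.51) − 0.062 = 0.00175.
Option 1 has the higher net inclusive-fitness payoff.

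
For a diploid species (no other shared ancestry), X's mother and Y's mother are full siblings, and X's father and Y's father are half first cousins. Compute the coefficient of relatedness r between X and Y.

Wright's path rule: contributions from independent ancestry routes add.
X and Y are related in two ways: first cousins through their mothers (r = 1/8) and half second cousins through their fathers (r = 1/64).
r = 1/8 + 1/64 = 0.140625.

0.140625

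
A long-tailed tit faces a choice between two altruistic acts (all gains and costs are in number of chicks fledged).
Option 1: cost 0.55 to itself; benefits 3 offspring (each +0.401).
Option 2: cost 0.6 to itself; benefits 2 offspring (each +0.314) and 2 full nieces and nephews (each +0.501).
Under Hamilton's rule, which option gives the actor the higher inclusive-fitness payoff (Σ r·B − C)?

Option 1

Option 1: r to an offspring = 0.5.
Option 1: Σ r·B − C = (3·0.5·0.401) − 0.55 = 0.0515.
Option 2: r to an offspring = 0.5.
Option 2: r to a full niece or nephew = 0.25.
Option 2: Σ r·B − C = (2·0.5·0.314 + 2·0.25·0.501) − 0.6 = -0.0355.
Option 1 has the higher net inclusive-fitness payoff.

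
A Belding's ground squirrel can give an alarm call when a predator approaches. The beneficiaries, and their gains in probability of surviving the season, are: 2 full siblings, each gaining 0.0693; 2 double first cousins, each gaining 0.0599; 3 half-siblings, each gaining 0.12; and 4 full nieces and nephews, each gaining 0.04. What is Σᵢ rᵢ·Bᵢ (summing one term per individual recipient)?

0.22925

r to a full sibling = 1/2 (full sibs share both parents — two paths of length 2: r = 2·(1/2)^2 = 1/2).
r to a double first cousin = 0.25 (double first cousins share both grandparent pairs — four paths of length 4: r = 4·(1/2)^4 = 1/4).
r to a half-sibling = 0.25 (half-sibs share one parent — one path of length 2: r = (1/2)^2 = 1/4).
r to a full niece or nephew = 1/4 (full aunt/uncle↔niece/nephew: two paths of length 3 through the shared grandparent pair: r = 2·(1/2)^3 = 1/4).
Summing one r·B term per recipient: 2·0.5·0.0693 + 2·0.25·0.0599 + 3·0.25·0.12 + 4·0.25·0.04 = 0.22925.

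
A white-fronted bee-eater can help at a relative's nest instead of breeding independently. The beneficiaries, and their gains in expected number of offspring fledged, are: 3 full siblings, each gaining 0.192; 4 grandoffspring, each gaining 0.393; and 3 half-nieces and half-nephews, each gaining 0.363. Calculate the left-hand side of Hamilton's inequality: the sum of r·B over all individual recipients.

0.817125

r to a full sibling = 0.5 (full sibs share both parents — two paths of length 2: r = 2·(1/2)^2 = 1/2).
r to a grandoffspring = 0.25 (two parent–offspring links: r = (1/2)^2 = 1/4).
r to a half-niece or half-nephew = 0.125 (half-aunt/uncle↔niece/nephew: one path of length 3: r = (1/2)^3 = 1/8).
Summing one r·B term per recipient: 3·0.5·0.192 + 4·0.25·0.393 + 3·0.125·0.363 = 0.817125.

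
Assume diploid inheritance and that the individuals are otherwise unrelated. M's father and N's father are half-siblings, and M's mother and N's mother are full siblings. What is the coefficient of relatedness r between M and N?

0.1875

With two independent routes of shared ancestry, r is the sum of the two contributions.
M and N are related in two ways: half first cousins through their fathers (r = 1/16) and first cousins through their mothers (r = 1/8).
r = 1/16 + 1/8 = 3/16 = 0.1875.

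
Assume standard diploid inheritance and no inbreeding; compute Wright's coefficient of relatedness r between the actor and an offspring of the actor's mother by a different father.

Each parent–offspring link contributes a factor of 1/2, and independent paths through distinct common ancestors add.
Half-sibs share one parent — one path of length 2: r = (1/2)^2 = 1/4.

0.25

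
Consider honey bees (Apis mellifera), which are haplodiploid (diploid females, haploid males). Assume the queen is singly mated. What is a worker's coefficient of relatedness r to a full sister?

0.75

Haplodiploid full sisters inherit their father's entire haploid genome identically (contributing 1/2) and on average half of their mother's contribution (1/2 · 1/2 = 1/4); r = 1/2 + 1/4 = 3/4.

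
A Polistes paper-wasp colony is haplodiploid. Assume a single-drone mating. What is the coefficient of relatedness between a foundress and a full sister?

Haplodiploid full sisters inherit their father's entire haploid genome identically (contributing 1/2) and on average half of their mother's contribution (1/2 · 1/2 = 1/4); r = 1/2 + 1/4 = 3/4.

0.75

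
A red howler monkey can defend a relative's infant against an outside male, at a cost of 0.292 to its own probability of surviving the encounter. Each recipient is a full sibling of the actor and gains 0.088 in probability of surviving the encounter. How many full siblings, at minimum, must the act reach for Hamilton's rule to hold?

7

r to a full sibling = 0.5 (full sibs share both parents — two paths of length 2: r = 2·(1/2)^2 = 1/2).
Hamilton's rule: n·r·B > C  ⇒  n > C/(r·B) = 0.292/(0.5·0.088) = 6.636.
The smallest integer exceeding 6.636 is 7.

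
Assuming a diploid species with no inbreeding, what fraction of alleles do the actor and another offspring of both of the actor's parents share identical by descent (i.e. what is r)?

0.5

Each parent–offspring link contributes a factor of 1/2, and independent paths through distinct common ancestors add.
Full sibs share both parents — two paths of length 2: r = 2·(1/2)^2 = 1/2.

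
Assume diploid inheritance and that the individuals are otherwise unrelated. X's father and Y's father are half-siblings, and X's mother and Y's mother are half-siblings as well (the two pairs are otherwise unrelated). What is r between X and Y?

With two independent routes of shared ancestry, r is the sum of the two contributions.
X and Y are related in two ways: half first cousins through their fathers (r = 1/16) and half first cousins through their mothers (r = 1/16).
r = 1/16 + 1/16 = 0.125.

0.125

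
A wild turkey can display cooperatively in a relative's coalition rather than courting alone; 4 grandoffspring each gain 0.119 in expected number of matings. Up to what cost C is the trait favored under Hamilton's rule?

0.119

r to a grandoffspring = 0.25 (two parent–offspring links: r = (1/2)^2 = 1/4).
Hamilton's rule: n·r·B > C, so the trait is favored while C < n·r·B = 4·0.25·0.119 = 0.119.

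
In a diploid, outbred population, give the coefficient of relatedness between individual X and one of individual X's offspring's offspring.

0.25

Each parent–offspring link contributes a factor of 1/2, and independent paths through distinct common ancestors add.
Two parent–offspring links: r = (1/2)^2 = 1/4.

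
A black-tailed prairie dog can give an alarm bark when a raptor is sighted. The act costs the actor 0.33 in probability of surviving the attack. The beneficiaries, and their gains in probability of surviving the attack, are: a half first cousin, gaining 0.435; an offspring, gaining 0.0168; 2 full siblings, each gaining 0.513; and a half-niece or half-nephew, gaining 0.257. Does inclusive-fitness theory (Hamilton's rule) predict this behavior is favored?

Hamilton's rule: the trait is favored when the sum of r·B over every recipient exceeds the actor's cost C.
r to a half first cousin = 1/16 (half first cousins share one grandparent — one path of length 4: r = (1/2)^4 = 1/16).
r to an offspring = 0.5 (one parent–offspring link: r = (1/2)^1 = 1/2).
r to a full sibling = 1/2 (full sibs share both parents — two paths of length 2: r = 2·(1/2)^2 = 1/2).
r to a half-niece or half-nephew = 0.125 (half-aunt/uncle↔niece/nephew: one path of length 3: r = (1/2)^3 = 1/8).
Summing one r·B term per recipient: 1·0.0625·0.435 + 1·0.5·0.0168 + 2·0.5·0.513 + 1·0.125·0.257 = 0.5807125.
0.5807125 > 0.33: the indirect benefit exceeds the cost.

Yes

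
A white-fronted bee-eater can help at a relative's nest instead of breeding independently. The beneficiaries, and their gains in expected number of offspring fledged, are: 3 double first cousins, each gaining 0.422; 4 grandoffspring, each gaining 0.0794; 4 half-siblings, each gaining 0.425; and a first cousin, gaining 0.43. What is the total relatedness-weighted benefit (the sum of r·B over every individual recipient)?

r to a double first cousin = 1/4 (double first cousins share both grandparent pairs — four paths of length 4: r = 4·(1/2)^4 = 1/4).
r to a grandoffspring = 1/4 (two parent–offspring links: r = (1/2)^2 = 1/4).
r to a half-sibling = 0.25 (half-sibs share one parent — one path of length 2: r = (1/2)^2 = 1/4).
r to a first cousin = 0.125 (first cousins share one grandparent pair — two paths of length 4: r = 2·(1/2)^4 = 1/8).
Summing one r·B term per recipient: 3·0.25·0.422 + 4·0.25·0.0794 + 4·0.25·0.425 + 1·0.125·0.43 = 0.87465.

0.87465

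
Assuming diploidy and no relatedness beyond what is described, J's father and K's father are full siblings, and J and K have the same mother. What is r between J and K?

0.375

Independent pedigree routes through distinct common ancestors add.
J and K are related in two ways: first cousins through their fathers (r = 1/8) and half-sibs through their shared mother (r = 1/4).
r = 1/8 + 1/4 = 3/8 = 0.375.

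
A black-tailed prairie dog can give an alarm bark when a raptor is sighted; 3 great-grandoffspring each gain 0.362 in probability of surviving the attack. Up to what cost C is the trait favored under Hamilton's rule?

0.13575

r to a great-grandoffspring = 1/8 (three parent–offspring links: r = (1/2)^3 = 1/8).
Hamilton's rule: n·r·B > C, so the trait is favored while C < n·r·B = 3·0.125·0.362 = 0.13575.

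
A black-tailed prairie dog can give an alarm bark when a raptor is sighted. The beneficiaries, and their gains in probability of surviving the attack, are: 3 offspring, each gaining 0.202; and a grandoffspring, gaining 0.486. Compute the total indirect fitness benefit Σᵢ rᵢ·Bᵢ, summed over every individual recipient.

0.4245

r to an offspring = 0.5 (one parent–offspring link: r = (1/2)^1 = 1/2).
r to a grandoffspring = 0.25 (two parent–offspring links: r = (1/2)^2 = 1/4).
Summing one r·B term per recipient: 3·0.5·0.202 + 1·0.25·0.486 = 0.4245.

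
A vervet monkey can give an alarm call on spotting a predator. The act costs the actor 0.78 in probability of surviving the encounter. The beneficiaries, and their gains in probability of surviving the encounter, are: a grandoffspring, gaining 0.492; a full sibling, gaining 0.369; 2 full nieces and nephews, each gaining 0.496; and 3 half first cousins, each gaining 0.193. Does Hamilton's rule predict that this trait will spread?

Hamilton's rule: the trait is favored when the sum of r·B over every recipient exceeds the actor's cost C.
r to a grandoffspring = 0.25 (two parent–offspring links: r = (1/2)^2 = 1/4).
r to a full sibling = 0.5 (full sibs share both parents — two paths of length 2: r = 2·(1/2)^2 = 1/2).
r to a full niece or nephew = 1/4 (full aunt/uncle↔niece/nephew: two paths of length 3 through the shared grandparent pair: r = 2·(1/2)^3 = 1/4).
r to a half first cousin = 1/16 (half first cousins share one grandparent — one path of length 4: r = (1/2)^4 = 1/16).
Summing one r·B term per recipient: 1·0.25·0.492 + 1·0.5·0.369 + 2·0.25·0.496 + 3·0.0625·0.193 = 0.5916875.
0.5916875 < 0.78: the indirect benefit is less than the cost.

No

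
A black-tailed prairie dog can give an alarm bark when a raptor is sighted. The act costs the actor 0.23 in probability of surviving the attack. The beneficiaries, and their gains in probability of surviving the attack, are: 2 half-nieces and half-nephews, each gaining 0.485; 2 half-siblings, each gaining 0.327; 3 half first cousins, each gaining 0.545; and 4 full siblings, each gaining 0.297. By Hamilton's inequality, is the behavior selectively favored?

Yes

Hamilton's rule: the trait is favored when the sum of r·B over every recipient exceeds the actor's cost C.
r to a half-niece or half-nephew = 0.125 (half-aunt/uncle↔niece/nephew: one path of length 3: r = (1/2)^3 = 1/8).
r to a half-sibling = 0.25 (half-sibs share one parent — one path of length 2: r = (1/2)^2 = 1/4).
r to a half first cousin = 1/16 (half first cousins share one grandparent — one path of length 4: r = (1/2)^4 = 1/16).
r to a full sibling = 0.5 (full sibs share both parents — two paths of length 2: r = 2·(1/2)^2 = 1/2).
Summing one r·B term per recipient: 2·0.125·0.485 + 2·0.25·0.327 + 3·0.0625·0.545 + 4·0.5·0.297 = 0.9809375.
0.9809375 > 0.23: the indirect benefit exceeds the cost.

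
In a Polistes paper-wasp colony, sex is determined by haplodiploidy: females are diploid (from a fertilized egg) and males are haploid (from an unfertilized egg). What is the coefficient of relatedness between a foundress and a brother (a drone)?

Her haploid brother carries none of their father's genes and a random half of their mother's genome; that half matches the maternal half of her own genome with probability 1/2: r = 1/2 · 1/2 = 1/4.

0.25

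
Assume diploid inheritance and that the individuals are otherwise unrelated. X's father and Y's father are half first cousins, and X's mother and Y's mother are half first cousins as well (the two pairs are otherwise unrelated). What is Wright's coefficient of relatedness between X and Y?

0.03125

Wright's path rule: contributions from independent ancestry routes add.
X and Y are related in two ways: half second cousins through their fathers (r = 1/64) and half second cousins through their mothers (r = 1/64).
r = 1/64 + 1/64 = 0.03125.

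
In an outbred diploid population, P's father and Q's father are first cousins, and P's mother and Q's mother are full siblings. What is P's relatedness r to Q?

Independent pedigree routes through distinct common ancestors add.
P and Q are related in two ways: second cousins through their fathers (r = 1/32) and first cousins through their mothers (r = 1/8).
r = 1/32 + 1/8 = 0.15625.

0.15625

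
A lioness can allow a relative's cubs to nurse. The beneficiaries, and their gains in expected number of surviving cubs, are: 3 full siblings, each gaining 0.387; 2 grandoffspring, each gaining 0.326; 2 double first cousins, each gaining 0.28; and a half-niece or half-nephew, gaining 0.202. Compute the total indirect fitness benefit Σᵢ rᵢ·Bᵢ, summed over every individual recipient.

r to a full sibling = 0.5 (full sibs share both parents — two paths of length 2: r = 2·(1/2)^2 = 1/2).
r to a grandoffspring = 0.25 (two parent–offspring links: r = (1/2)^2 = 1/4).
r to a double first cousin = 0.25 (double first cousins share both grandparent pairs — four paths of length 4: r = 4·(1/2)^4 = 1/4).
r to a half-niece or half-nephew = 1/8 (half-aunt/uncle↔niece/nephew: one path of length 3: r = (1/2)^3 = 1/8).
Summing one r·B term per recipient: 3·0.5·0.387 + 2·0.25·0.326 + 2·0.25·0.28 + 1·0.125·0.202 = 0.90875.

0.90875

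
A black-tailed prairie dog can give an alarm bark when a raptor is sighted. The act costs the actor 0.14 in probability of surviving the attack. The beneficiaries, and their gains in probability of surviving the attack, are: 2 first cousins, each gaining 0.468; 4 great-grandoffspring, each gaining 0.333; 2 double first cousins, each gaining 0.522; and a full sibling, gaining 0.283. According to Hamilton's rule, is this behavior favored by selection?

Hamilton's rule: the trait is favored when the sum of r·B over every recipient exceeds the actor's cost C.
r to a first cousin = 1/8 (first cousins share one grandparent pair — two paths of length 4: r = 2·(1/2)^4 = 1/8).
r to a great-grandoffspring = 0.125 (three parent–offspring links: r = (1/2)^3 = 1/8).
r to a double first cousin = 0.25 (double first cousins share both grandparent pairs — four paths of length 4: r = 4·(1/2)^4 = 1/4).
r to a full sibling = 1/2 (full sibs share both parents — two paths of length 2: r = 2·(1/2)^2 = 1/2).
Summing one r·B term per recipient: 2·0.125·0.468 + 4·0.125·0.333 + 2·0.25·0.522 + 1·0.5·0.283 = 0.686.
0.686 > 0.14: the indirect benefit exceeds the cost.

Yes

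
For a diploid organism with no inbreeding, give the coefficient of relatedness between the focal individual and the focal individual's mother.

Each parent–offspring link contributes a factor of 1/2, and independent paths through distinct common ancestors add.
One parent–offspring link: r = (1/2)^1 = 1/2.

0.5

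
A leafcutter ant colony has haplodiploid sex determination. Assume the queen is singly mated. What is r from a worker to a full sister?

Haplodiploid full sisters inherit their father's entire haploid genome identically (contributing 1/2) and on average half of their mother's contribution (1/2 · 1/2 = 1/4); r = 1/2 + 1/4 = 3/4.

0.75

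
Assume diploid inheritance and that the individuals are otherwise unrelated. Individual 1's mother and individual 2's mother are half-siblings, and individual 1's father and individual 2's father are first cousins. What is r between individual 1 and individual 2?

0.09375

Relatedness sums over independent paths through distinct common ancestors.
Individual 1 and individual 2 are related in two ways: half first cousins through their mothers (r = 1/16) and second cousins through their fathers (r = 1/32).
r = 1/16 + 1/32 = 0.09375.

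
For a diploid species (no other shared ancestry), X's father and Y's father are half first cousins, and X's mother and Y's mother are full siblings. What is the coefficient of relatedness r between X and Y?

Wright's path rule: contributions from independent ancestry routes add.
X and Y are related in two ways: half second cousins through their fathers (r = 1/64) and first cousins through their mothers (r = 1/8).
r = 1/64 + 1/8 = 9/64 = 0.140625.

0.140625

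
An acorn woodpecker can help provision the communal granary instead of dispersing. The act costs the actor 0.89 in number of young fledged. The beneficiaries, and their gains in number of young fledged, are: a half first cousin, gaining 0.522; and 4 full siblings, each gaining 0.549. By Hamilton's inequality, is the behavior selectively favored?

Hamilton's rule: the trait is favored when the sum of r·B over every recipient exceeds the actor's cost C.
r to a half first cousin = 0.0625 (half first cousins share one grandparent — one path of length 4: r = (1/2)^4 = 1/16).
r to a full sibling = 0.5 (full sibs share both parents — two paths of length 2: r = 2·(1/2)^2 = 1/2).
Summing one r·B term per recipient: 1·0.0625·0.522 + 4·0.5·0.549 = 1.130625.
1.130625 > 0.89: the indirect benefit exceeds the cost.

Yes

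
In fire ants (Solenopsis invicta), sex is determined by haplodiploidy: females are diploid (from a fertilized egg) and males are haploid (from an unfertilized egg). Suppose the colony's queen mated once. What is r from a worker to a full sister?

0.75

Haplodiploid full sisters inherit their father's entire haploid genome identically (contributing 1/2) and on average half of their mother's contribution (1/2 · 1/2 = 1/4); r = 1/2 + 1/4 = 3/4.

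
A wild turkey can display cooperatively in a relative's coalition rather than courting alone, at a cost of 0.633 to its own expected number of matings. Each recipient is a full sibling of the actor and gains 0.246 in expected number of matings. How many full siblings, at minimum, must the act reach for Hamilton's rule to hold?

r to a full sibling = 1/2 (full sibs share both parents — two paths of length 2: r = 2·(1/2)^2 = 1/2).
Hamilton's rule: n·r·B > C  ⇒  n > C/(r·B) = 0.633/(0.5·0.246) = 5.146.
The smallest integer exceeding 5.146 is 6.

6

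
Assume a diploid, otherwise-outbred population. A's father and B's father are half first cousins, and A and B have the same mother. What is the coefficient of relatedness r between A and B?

0.265625

With two independent routes of shared ancestry, r is the sum of the two contributions.
A and B are related in two ways: half second cousins through their fathers (r = 1/64) and half-sibs through their shared mother (r = 1/4).
r = 1/64 + 1/4 = 17/64 = 0.265625.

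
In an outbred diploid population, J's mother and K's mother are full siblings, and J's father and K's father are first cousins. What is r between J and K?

0.15625

Independent pedigree routes through distinct common ancestors add.
J and K are related in two ways: first cousins through their mothers (r = 1/8) and second cousins through their fathers (r = 1/32).
r = 1/8 + 1/32 = 0.15625.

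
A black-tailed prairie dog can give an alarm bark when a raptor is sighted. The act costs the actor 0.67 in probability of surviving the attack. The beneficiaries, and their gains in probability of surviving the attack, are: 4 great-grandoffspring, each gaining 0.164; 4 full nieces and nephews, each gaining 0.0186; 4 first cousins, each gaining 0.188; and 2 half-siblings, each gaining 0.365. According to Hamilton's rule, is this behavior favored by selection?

Hamilton's rule: the trait is favored when the sum of r·B over every recipient exceeds the actor's cost C.
r to a great-grandoffspring = 1/8 (three parent–offspring links: r = (1/2)^3 = 1/8).
r to a full niece or nephew = 0.25 (full aunt/uncle↔niece/nephew: two paths of length 3 through the shared grandparent pair: r = 2·(1/2)^3 = 1/4).
r to a first cousin = 0.125 (first cousins share one grandparent pair — two paths of length 4: r = 2·(1/2)^4 = 1/8).
r to a half-sibling = 1/4 (half-sibs share one parent — one path of length 2: r = (1/2)^2 = 1/4).
Summing one r·B term per recipient: 4·0.125·0.164 + 4·0.25·0.0186 + 4·0.125·0.188 + 2·0.25·0.365 = 0.3771.
0.3771 < 0.67: the indirect benefit is less than the cost.

No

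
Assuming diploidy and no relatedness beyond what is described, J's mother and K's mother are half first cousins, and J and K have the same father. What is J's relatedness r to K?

Relatedness sums over independent paths through distinct common ancestors.
J and K are related in two ways: half second cousins through their mothers (r = 1/64) and half-sibs through their shared father (r = 1/4).
r = 1/64 + 1/4 = 0.265625.

0.265625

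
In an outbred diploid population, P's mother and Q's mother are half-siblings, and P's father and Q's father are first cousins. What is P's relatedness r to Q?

Wright's path rule: contributions from independent ancestry routes add.
P and Q are related in two ways: half first cousins through their mothers (r = 1/16) and second cousins through their fathers (r = 1/32).
r = 1/16 + 1/32 = 0.09375.

0.09375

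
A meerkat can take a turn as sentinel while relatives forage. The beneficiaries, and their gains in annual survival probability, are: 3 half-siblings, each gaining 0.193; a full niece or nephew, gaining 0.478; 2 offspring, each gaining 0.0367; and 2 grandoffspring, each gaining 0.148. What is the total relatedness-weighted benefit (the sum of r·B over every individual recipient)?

r to a half-sibling = 0.25 (half-sibs share one parent — one path of length 2: r = (1/2)^2 = 1/4).
r to a full niece or nephew = 0.25 (full aunt/uncle↔niece/nephew: two paths of length 3 through the shared grandparent pair: r = 2·(1/2)^3 = 1/4).
r to an offspring = 0.5 (one parent–offspring link: r = (1/2)^1 = 1/2).
r to a grandoffspring = 1/4 (two parent–offspring links: r = (1/2)^2 = 1/4).
Summing one r·B term per recipient: 3·0.25·0.193 + 1·0.25·0.478 + 2·0.5·0.0367 + 2·0.25·0.148 = 0.37495.

0.37495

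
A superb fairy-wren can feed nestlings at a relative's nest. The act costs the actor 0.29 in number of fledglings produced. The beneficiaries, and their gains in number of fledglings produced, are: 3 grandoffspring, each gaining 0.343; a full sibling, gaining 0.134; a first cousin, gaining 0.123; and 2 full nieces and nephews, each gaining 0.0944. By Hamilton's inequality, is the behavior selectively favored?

Hamilton's rule: the trait is favored when the sum of r·B over every recipient exceeds the actor's cost C.
r to a grandoffspring = 1/4 (two parent–offspring links: r = (1/2)^2 = 1/4).
r to a full sibling = 0.5 (full sibs share both parents — two paths of length 2: r = 2·(1/2)^2 = 1/2).
r to a first cousin = 1/8 (first cousins share one grandparent pair — two paths of length 4: r = 2·(1/2)^4 = 1/8).
r to a full niece or nephew = 1/4 (full aunt/uncle↔niece/nephew: two paths of length 3 through the shared grandparent pair: r = 2·(1/2)^3 = 1/4).
Summing one r·B term per recipient: 3·0.25·0.343 + 1·0.5·0.134 + 1·0.125·0.123 + 2·0.25·0.0944 = 0.386825.
0.386825 > 0.29: the indirect benefit exceeds the cost.

Yes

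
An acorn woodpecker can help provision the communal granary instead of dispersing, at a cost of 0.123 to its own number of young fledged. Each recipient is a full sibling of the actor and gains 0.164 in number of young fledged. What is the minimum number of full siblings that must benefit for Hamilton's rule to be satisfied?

r to a full sibling = 1/2 (full sibs share both parents — two paths of length 2: r = 2·(1/2)^2 = 1/2).
Hamilton's rule: n·r·B > C  ⇒  n > C/(r·B) = 0.123/(0.5·0.164) = 1.5.
The smallest integer exceeding 1.5 is 2.

2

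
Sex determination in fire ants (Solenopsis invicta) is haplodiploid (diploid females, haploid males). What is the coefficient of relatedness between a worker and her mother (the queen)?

One meiotic link between diploid queen and diploid daughter: r = 1/2.

0.5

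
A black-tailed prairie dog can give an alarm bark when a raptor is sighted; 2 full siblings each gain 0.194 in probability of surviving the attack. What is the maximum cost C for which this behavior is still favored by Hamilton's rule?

r to a full sibling = 1/2 (full sibs share both parents — two paths of length 2: r = 2·(1/2)^2 = 1/2).
Hamilton's rule: n·r·B > C, so the trait is favored while C < n·r·B = 2·0.5·0.194 = 0.194.

0.194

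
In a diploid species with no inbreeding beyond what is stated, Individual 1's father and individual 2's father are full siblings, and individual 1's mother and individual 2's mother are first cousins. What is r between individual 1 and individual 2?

0.15625

With two independent routes of shared ancestry, r is the sum of the two contributions.
Individual 1 and individual 2 are related in two ways: first cousins through their fathers (r = 1/8) and second cousins through their mothers (r = 1/32).
r = 1/8 + 1/32 = 5/32 = 0.15625.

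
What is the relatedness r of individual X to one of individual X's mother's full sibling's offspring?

0.125

Each parent–offspring link contributes a factor of 1/2, and independent paths through distinct common ancestors add.
First cousins share one grandparent pair — two paths of length 4: r = 2·(1/2)^4 = 1/8.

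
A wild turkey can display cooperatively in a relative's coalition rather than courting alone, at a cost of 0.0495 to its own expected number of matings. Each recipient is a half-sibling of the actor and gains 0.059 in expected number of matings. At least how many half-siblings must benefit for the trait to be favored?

r to a half-sibling = 1/4 (half-sibs share one parent — one path of length 2: r = (1/2)^2 = 1/4).
Hamilton's rule: n·r·B > C  ⇒  n > C/(r·B) = 0.0495/(0.25·0.059) = 3.356.
The smallest integer exceeding 3.356 is 4.

4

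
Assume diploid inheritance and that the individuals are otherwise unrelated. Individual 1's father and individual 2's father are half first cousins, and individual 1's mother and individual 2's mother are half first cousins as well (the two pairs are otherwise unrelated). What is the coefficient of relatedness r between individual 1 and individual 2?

Independent pedigree routes through distinct common ancestors add.
Individual 1 and individual 2 are related in two ways: half second cousins through their fathers (r = 1/64) and half second cousins through their mothers (r = 1/64).
r = 1/64 + 1/64 = 0.03125.

0.03125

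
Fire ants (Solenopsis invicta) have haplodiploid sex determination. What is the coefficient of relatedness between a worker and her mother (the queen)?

One meiotic link between diploid queen and diploid daughter: r = 1/2.

0.5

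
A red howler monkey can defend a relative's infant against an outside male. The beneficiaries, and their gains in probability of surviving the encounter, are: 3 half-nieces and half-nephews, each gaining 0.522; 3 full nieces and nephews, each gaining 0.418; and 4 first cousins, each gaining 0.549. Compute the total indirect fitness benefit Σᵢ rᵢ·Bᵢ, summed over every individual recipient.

0.78375

r to a half-niece or half-nephew = 1/8 (half-aunt/uncle↔niece/nephew: one path of length 3: r = (1/2)^3 = 1/8).
r to a full niece or nephew = 1/4 (full aunt/uncle↔niece/nephew: two paths of length 3 through the shared grandparent pair: r = 2·(1/2)^3 = 1/4).
r to a first cousin = 1/8 (first cousins share one grandparent pair — two paths of length 4: r = 2·(1/2)^4 = 1/8).
Summing one r·B term per recipient: 3·0.125·0.522 + 3·0.25·0.418 + 4·0.125·0.549 = 0.78375.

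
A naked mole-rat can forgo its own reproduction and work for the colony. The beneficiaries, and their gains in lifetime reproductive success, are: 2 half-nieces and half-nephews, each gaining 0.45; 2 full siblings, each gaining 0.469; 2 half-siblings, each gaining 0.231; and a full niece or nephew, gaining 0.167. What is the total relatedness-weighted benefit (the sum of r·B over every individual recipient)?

0.73875

r to a half-niece or half-nephew = 0.125 (half-aunt/uncle↔niece/nephew: one path of length 3: r = (1/2)^3 = 1/8).
r to a full sibling = 0.5 (full sibs share both parents — two paths of length 2: r = 2·(1/2)^2 = 1/2).
r to a half-sibling = 1/4 (half-sibs share one parent — one path of length 2: r = (1/2)^2 = 1/4).
r to a full niece or nephew = 1/4 (full aunt/uncle↔niece/nephew: two paths of length 3 through the shared grandparent pair: r = 2·(1/2)^3 = 1/4).
Summing one r·B term per recipient: 2·0.125·0.45 + 2·0.5·0.469 + 2·0.25·0.231 + 1·0.25·0.167 = 0.73875.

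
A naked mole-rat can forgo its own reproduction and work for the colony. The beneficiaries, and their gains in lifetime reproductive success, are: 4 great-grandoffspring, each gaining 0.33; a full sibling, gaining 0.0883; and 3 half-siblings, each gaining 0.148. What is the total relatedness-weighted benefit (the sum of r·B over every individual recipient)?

0.32015

r to a great-grandoffspring = 0.125 (three parent–offspring links: r = (1/2)^3 = 1/8).
r to a full sibling = 1/2 (full sibs share both parents — two paths of length 2: r = 2·(1/2)^2 = 1/2).
r to a half-sibling = 0.25 (half-sibs share one parent — one path of length 2: r = (1/2)^2 = 1/4).
Summing one r·B term per recipient: 4·0.125·0.33 + 1·0.5·0.0883 + 3·0.25·0.148 = 0.32015.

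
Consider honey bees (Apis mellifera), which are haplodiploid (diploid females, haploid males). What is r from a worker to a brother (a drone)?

0.25

Her haploid brother carries none of their father's genes and a random half of their mother's genome; that half matches the maternal half of her own genome with probability 1/2: r = 1/2 · 1/2 = 1/4.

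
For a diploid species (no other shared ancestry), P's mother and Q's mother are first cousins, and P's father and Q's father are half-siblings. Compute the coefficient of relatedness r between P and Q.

With two independent routes of shared ancestry, r is the sum of the two contributions.
P and Q are related in two ways: second cousins through their mothers (r = 1/32) and half first cousins through their fathers (r = 1/16).
r = 1/32 + 1/16 = 3/32 = 0.09375.

0.09375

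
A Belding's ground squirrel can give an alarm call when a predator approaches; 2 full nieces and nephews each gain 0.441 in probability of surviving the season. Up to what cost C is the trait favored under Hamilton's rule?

r to a full niece or nephew = 0.25 (full aunt/uncle↔niece/nephew: two paths of length 3 through the shared grandparent pair: r = 2·(1/2)^3 = 1/4).
Hamilton's rule: n·r·B > C, so the trait is favored while C < n·r·B = 2·0.25·0.441 = 0.2205.

0.2205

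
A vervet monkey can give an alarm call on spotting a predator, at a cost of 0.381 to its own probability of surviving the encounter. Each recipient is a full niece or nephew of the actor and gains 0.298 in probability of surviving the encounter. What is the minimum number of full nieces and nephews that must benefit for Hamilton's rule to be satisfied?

r to a full niece or nephew = 0.25 (full aunt/uncle↔niece/nephew: two paths of length 3 through the shared grandparent pair: r = 2·(1/2)^3 = 1/4).
Hamilton's rule: n·r·B > C  ⇒  n > C/(r·B) = 0.381/(0.25·0.298) = 5.114.
The smallest integer exceeding 5.114 is 6.

6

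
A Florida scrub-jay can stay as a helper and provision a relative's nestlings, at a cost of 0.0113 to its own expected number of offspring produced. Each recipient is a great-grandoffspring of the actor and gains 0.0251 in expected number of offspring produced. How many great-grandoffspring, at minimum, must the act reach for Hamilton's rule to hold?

4

r to a great-grandoffspring = 0.125 (three parent–offspring links: r = (1/2)^3 = 1/8).
Hamilton's rule: n·r·B > C  ⇒  n > C/(r·B) = 0.0113/(0.125·0.0251) = 3.602.
The smallest integer exceeding 3.602 is 4.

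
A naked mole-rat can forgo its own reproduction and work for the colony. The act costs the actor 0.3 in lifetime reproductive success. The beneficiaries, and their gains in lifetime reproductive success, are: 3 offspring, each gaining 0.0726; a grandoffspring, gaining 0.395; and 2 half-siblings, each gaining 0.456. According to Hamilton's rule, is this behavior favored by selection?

Hamilton's rule: the trait is favored when the sum of r·B over every recipient exceeds the actor's cost C.
r to an offspring = 0.5 (one parent–offspring link: r = (1/2)^1 = 1/2).
r to a grandoffspring = 1/4 (two parent–offspring links: r = (1/2)^2 = 1/4).
r to a half-sibling = 1/4 (half-sibs share one parent — one path of length 2: r = (1/2)^2 = 1/4).
Summing one r·B term per recipient: 3·0.5·0.0726 + 1·0.25·0.395 + 2·0.25·0.456 = 0.43565.
0.43565 > 0.3: the indirect benefit exceeds the cost.

Yes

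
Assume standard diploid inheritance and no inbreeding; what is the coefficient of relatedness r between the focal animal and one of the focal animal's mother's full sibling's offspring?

Each parent–offspring link contributes a factor of 1/2, and independent paths through distinct common ancestors add.
First cousins share one grandparent pair — two paths of length 4: r = 2·(1/2)^4 = 1/8.

0.125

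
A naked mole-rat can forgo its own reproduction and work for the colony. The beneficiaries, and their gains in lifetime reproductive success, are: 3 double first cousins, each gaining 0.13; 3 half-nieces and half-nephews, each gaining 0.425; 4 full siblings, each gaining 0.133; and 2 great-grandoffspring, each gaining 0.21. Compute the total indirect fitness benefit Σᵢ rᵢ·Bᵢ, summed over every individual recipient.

0.575375

r to a double first cousin = 0.25 (double first cousins share both grandparent pairs — four paths of length 4: r = 4·(1/2)^4 = 1/4).
r to a half-niece or half-nephew = 1/8 (half-aunt/uncle↔niece/nephew: one path of length 3: r = (1/2)^3 = 1/8).
r to a full sibling = 0.5 (full sibs share both parents — two paths of length 2: r = 2·(1/2)^2 = 1/2).
r to a great-grandoffspring = 0.125 (three parent–offspring links: r = (1/2)^3 = 1/8).
Summing one r·B term per recipient: 3·0.25·0.13 + 3·0.125·0.425 + 4·0.5·0.133 + 2·0.125·0.21 = 0.575375.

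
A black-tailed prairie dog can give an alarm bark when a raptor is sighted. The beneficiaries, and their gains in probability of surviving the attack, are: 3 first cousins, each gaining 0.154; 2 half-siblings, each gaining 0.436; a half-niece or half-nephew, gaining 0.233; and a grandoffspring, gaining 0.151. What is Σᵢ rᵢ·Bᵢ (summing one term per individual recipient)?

r to a first cousin = 0.125 (first cousins share one grandparent pair — two paths of length 4: r = 2·(1/2)^4 = 1/8).
r to a half-sibling = 0.25 (half-sibs share one parent — one path of length 2: r = (1/2)^2 = 1/4).
r to a half-niece or half-nephew = 1/8 (half-aunt/uncle↔niece/nephew: one path of length 3: r = (1/2)^3 = 1/8).
r to a grandoffspring = 1/4 (two parent–offspring links: r = (1/2)^2 = 1/4).
Summing one r·B term per recipient: 3·0.125·0.154 + 2·0.25·0.436 + 1·0.125·0.233 + 1·0.25·0.151 = 0.342625.

0.342625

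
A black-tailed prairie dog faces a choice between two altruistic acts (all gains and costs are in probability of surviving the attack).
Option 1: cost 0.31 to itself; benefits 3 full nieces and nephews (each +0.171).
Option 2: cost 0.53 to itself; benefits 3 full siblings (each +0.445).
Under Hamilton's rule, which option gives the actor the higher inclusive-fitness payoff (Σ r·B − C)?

Option 2

Option 1: r to a full niece or nephew = 0.25.
Option 1: Σ r·B − C = (3·0.25·0.171) − 0.31 = -0.18175.
Option 2: r to a full sibling = 0.5.
Option 2: Σ r·B − C = (3·0.5·0.445) − 0.53 = 0.1375.
Option 2 has the higher net inclusive-fitness payoff.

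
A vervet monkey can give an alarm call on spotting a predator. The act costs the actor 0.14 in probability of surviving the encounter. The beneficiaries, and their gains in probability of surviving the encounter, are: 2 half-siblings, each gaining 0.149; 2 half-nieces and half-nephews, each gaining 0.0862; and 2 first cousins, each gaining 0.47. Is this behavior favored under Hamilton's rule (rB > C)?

Yes

Hamilton's rule: the trait is favored when the sum of r·B over every recipient exceeds the actor's cost C.
r to a half-sibling = 0.25 (half-sibs share one parent — one path of length 2: r = (1/2)^2 = 1/4).
r to a half-niece or half-nephew = 1/8 (half-aunt/uncle↔niece/nephew: one path of length 3: r = (1/2)^3 = 1/8).
r to a first cousin = 1/8 (first cousins share one grandparent pair — two paths of length 4: r = 2·(1/2)^4 = 1/8).
Summing one r·B term per recipient: 2·0.25·0.149 + 2·0.125·0.0862 + 2·0.125·0.47 = 0.21355.
0.21355 > 0.14: the indirect benefit exceeds the cost.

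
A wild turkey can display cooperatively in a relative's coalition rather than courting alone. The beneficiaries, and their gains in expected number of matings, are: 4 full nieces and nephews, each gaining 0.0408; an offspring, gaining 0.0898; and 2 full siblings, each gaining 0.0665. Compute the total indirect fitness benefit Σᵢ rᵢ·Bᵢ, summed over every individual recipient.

0.1522

r to a full niece or nephew = 0.25 (full aunt/uncle↔niece/nephew: two paths of length 3 through the shared grandparent pair: r = 2·(1/2)^3 = 1/4).
r to an offspring = 1/2 (one parent–offspring link: r = (1/2)^1 = 1/2).
r to a full sibling = 0.5 (full sibs share both parents — two paths of length 2: r = 2·(1/2)^2 = 1/2).
Summing one r·B term per recipient: 4·0.25·0.0408 + 1·0.5·0.0898 + 2·0.5·0.0665 = 0.1522.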